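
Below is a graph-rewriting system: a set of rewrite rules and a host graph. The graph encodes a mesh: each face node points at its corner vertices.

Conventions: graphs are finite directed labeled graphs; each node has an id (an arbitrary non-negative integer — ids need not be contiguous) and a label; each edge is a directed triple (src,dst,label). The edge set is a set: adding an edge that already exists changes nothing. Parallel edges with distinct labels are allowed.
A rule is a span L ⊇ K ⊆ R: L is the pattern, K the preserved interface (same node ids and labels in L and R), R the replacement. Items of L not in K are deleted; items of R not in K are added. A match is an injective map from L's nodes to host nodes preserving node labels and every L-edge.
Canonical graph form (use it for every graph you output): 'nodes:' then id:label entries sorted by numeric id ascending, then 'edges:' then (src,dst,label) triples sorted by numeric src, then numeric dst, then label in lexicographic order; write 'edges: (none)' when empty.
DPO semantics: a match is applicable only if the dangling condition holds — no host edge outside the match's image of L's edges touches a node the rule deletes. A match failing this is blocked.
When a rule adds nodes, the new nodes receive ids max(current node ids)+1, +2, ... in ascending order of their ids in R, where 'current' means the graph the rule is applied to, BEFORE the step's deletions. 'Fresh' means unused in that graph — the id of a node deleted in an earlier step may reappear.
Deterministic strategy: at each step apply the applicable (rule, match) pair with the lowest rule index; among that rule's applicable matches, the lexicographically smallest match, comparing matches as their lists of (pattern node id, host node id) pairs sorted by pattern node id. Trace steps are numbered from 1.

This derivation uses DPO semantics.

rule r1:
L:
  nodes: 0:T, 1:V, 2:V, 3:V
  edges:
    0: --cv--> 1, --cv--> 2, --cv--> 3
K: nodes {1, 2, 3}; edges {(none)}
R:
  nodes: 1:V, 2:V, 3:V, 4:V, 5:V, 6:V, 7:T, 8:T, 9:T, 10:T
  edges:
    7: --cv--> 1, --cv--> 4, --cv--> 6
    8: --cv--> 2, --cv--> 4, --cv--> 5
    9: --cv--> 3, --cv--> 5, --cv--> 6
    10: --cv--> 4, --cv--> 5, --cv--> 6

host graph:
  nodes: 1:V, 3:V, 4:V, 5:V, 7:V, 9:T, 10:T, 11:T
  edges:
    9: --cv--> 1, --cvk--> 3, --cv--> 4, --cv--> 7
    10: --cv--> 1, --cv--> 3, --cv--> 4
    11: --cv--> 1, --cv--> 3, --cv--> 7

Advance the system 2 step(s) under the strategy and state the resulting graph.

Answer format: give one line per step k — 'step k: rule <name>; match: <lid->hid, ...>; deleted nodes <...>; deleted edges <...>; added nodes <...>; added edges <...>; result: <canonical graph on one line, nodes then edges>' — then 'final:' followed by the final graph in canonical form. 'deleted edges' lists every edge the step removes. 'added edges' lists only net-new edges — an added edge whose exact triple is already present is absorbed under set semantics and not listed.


step 1: rule r1; match: 0->10, 1->1, 2->3, 3->4; deleted nodes 10; deleted edges (10,1,cv); (10,3,cv); (10,4,cv); added nodes 12, 13, 14, 15, 16, 17, 18; added edges (15,1,cv); (15,12,cv); (15,14,cv); (16,3,cv); (16,12,cv); (16,13,cv); (17,4,cv); (17,13,cv); (17,14,cv); (18,12,cv); (18,13,cv); (18,14,cv); result: nodes: 1:V, 3:V, 4:V, 5:V, 7:V, 9:T, 11:T, 12:V, 13:V, 14:V, 15:T, 16:T, 17:T, 18:T edges: (9,1,cv); (9,3,cvk); (9,4,cv); (9,7,cv); (11,1,cv); (11,3,cv); (11,7,cv); (15,1,cv); (15,12,cv); (15,14,cv); (16,3,cv); (16,12,cv); (16,13,cv); (17,4,cv); (17,13,cv); (17,14,cv); (18,12,cv); (18,13,cv); (18,14,cv)
step 2: rule r1; match: 0->11, 1->1, 2->3, 3->7; deleted nodes 11; deleted edges (11,1,cv); (11,3,cv); (11,7,cv); added nodes 19, 20, 21, 22, 23, 24, 25; added edges (22,1,cv); (22,19,cv); (22,21,cv); (23,3,cv); (23,19,cv); (23,20,cv); (24,7,cv); (24,20,cv); (24,21,cv); (25,19,cv); (25,20,cv); (25,21,cv); result: nodes: 1:V, 3:V, 4:V, 5:V, 7:V, 9:T, 12:V, 13:V, 14:V, 15:T, 16:T, 17:T, 18:T, 19:V, 20:V, 21:V, 22:T, 23:T, 24:T, 25:T edges: (9,1,cv); (9,3,cvk); (9,4,cv); (9,7,cv); (15,1,cv); (15,12,cv); (15,14,cv); (16,3,cv); (16,12,cv); (16,13,cv); (17,4,cv); (17,13,cv); (17,14,cv); (18,12,cv); (18,13,cv); (18,14,cv); (22,1,cv); (22,19,cv); (22,21,cv); (23,3,cv); (23,19,cv); (23,20,cv); (24,7,cv); (24,20,cv); (24,21,cv); (25,19,cv); (25,20,cv); (25,21,cv)
final:
nodes: 1:V, 3:V, 4:V, 5:V, 7:V, 9:T, 12:V, 13:V, 14:V, 15:T, 16:T, 17:T, 18:T, 19:V, 20:V, 21:V, 22:T, 23:T, 24:T, 25:T
edges: (9,1,cv); (9,3,cvk); (9,4,cv); (9,7,cv); (15,1,cv); (15,12,cv); (15,14,cv); (16,3,cv); (16,12,cv); (16,13,cv); (17,4,cv); (17,13,cv); (17,14,cv); (18,12,cv); (18,13,cv); (18,14,cv); (22,1,cv); (22,19,cv); (22,21,cv); (23,3,cv); (23,19,cv); (23,20,cv); (24,7,cv); (24,20,cv); (24,21,cv); (25,19,cv); (25,20,cv); (25,21,cv)


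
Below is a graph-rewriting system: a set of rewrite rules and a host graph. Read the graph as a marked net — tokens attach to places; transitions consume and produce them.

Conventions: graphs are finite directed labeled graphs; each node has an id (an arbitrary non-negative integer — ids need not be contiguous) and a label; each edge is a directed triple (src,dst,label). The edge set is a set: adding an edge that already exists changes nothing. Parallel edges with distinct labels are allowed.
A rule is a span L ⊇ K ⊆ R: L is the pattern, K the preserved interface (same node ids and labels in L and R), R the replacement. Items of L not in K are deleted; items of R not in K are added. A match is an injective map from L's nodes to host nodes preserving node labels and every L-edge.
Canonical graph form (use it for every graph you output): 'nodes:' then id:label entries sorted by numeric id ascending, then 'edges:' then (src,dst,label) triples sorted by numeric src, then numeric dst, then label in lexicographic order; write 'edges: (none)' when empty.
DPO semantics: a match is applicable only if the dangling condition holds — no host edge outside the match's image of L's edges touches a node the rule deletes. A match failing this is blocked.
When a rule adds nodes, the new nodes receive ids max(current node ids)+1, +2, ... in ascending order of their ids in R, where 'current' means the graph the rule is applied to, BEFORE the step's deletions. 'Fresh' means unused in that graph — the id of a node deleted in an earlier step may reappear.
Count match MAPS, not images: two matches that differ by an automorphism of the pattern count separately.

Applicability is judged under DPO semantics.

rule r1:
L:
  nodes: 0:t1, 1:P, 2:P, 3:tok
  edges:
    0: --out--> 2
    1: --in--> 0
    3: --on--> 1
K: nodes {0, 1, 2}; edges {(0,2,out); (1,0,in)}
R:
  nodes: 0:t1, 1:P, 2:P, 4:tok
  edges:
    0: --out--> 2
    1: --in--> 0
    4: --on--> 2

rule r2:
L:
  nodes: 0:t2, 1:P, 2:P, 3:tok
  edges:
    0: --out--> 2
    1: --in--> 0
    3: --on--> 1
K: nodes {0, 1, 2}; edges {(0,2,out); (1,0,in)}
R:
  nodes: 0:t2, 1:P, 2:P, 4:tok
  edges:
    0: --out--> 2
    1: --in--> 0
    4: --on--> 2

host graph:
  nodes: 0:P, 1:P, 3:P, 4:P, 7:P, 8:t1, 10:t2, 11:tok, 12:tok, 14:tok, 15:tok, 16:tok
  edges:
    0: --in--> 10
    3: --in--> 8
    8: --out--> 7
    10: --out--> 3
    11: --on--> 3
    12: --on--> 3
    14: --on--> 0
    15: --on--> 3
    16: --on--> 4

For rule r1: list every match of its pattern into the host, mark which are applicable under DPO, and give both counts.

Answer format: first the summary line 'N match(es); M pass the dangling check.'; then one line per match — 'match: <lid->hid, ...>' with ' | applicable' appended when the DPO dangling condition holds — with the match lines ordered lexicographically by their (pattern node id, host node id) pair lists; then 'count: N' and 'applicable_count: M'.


3 match(es); 3 pass the dangling check.
match: 0->8, 1->3, 2->7, 3->11 | applicable
match: 0->8, 1->3, 2->7, 3->12 | applicable
match: 0->8, 1->3, 2->7, 3->15 | applicable
count: 3
applicable_count: 3


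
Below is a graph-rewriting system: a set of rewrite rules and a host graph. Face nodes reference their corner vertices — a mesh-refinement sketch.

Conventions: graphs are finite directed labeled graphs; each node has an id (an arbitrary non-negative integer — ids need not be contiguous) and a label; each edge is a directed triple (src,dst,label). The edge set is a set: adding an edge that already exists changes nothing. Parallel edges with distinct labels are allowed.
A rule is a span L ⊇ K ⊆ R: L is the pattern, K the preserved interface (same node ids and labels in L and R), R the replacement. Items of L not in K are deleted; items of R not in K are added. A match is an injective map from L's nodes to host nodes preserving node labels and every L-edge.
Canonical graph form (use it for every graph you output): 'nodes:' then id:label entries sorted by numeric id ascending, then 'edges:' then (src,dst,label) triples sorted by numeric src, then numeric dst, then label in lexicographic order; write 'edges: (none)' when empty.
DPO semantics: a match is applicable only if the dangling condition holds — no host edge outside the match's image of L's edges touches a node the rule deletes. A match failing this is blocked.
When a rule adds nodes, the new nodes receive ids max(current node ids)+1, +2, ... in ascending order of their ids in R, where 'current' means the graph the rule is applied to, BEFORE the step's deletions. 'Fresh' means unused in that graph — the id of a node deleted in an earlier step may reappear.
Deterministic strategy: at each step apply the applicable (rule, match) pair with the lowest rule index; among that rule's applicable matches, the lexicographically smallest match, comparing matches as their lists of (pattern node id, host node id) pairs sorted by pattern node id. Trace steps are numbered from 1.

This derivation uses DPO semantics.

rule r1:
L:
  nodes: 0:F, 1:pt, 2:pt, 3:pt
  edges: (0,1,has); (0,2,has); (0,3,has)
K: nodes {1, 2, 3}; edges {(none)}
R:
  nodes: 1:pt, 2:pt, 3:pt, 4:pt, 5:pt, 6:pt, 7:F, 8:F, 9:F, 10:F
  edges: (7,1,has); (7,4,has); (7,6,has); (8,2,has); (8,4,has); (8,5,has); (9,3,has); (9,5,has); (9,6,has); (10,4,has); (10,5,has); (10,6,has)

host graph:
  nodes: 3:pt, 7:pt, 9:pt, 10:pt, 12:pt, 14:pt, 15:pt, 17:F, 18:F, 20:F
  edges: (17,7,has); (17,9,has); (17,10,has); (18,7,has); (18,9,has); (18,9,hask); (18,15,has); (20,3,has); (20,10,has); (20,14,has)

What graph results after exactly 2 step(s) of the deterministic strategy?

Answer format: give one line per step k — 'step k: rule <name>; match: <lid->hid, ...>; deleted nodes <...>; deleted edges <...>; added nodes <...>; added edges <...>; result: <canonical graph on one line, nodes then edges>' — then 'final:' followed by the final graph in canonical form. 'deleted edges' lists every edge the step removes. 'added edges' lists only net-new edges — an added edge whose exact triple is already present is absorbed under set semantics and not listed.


step 1: rule r1; match: 0->17, 1->7, 2->9, 3->10; deleted nodes 17; deleted edges (17,7,has); (17,9,has); (17,10,has); added nodes 21, 22, 23, 24, 25, 26, 27; added edges (24,7,has); (24,21,has); (24,23,has); (25,9,has); (25,21,has); (25,22,has); (26,10,has); (26,22,has); (26,23,has); (27,21,has); (27,22,has); (27,23,has); result: nodes: 3:pt, 7:pt, 9:pt, 10:pt, 12:pt, 14:pt, 15:pt, 18:F, 20:F, 21:pt, 22:pt, 23:pt, 24:F, 25:F, 26:F, 27:F edges: (18,7,has); (18,9,has); (18,9,hask); (18,15,has); (20,3,has); (20,10,has); (20,14,has); (24,7,has); (24,21,has); (24,23,has); (25,9,has); (25,21,has); (25,22,has); (26,10,has); (26,22,has); (26,23,has); (27,21,has); (27,22,has); (27,23,has)
step 2: rule r1; match: 0->20, 1->3, 2->10, 3->14; deleted nodes 20; deleted edges (20,3,has); (20,10,has); (20,14,has); added nodes 28, 29, 30, 31, 32, 33, 34; added edges (31,3,has); (31,28,has); (31,30,has); (32,10,has); (32,28,has); (32,29,has); (33,14,has); (33,29,has); (33,30,has); (34,28,has); (34,29,has); (34,30,has); result: nodes: 3:pt, 7:pt, 9:pt, 10:pt, 12:pt, 14:pt, 15:pt, 18:F, 21:pt, 22:pt, 23:pt, 24:F, 25:F, 26:F, 27:F, 28:pt, 29:pt, 30:pt, 31:F, 32:F, 33:F, 34:F edges: (18,7,has); (18,9,has); (18,9,hask); (18,15,has); (24,7,has); (24,21,has); (24,23,has); (25,9,has); (25,21,has); (25,22,has); (26,10,has); (26,22,has); (26,23,has); (27,21,has); (27,22,has); (27,23,has); (31,3,has); (31,28,has); (31,30,has); (32,10,has); (32,28,has); (32,29,has); (33,14,has); (33,29,has); (33,30,has); (34,28,has); (34,29,has); (34,30,has)
final:
nodes: 3:pt, 7:pt, 9:pt, 10:pt, 12:pt, 14:pt, 15:pt, 18:F, 21:pt, 22:pt, 23:pt, 24:F, 25:F, 26:F, 27:F, 28:pt, 29:pt, 30:pt, 31:F, 32:F, 33:F, 34:F
edges: (18,7,has); (18,9,has); (18,9,hask); (18,15,has); (24,7,has); (24,21,has); (24,23,has); (25,9,has); (25,21,has); (25,22,has); (26,10,has); (26,22,has); (26,23,has); (27,21,has); (27,22,has); (27,23,has); (31,3,has); (31,28,has); (31,30,has); (32,10,has); (32,28,has); (32,29,has); (33,14,has); (33,29,has); (33,30,has); (34,28,has); (34,29,has); (34,30,has)


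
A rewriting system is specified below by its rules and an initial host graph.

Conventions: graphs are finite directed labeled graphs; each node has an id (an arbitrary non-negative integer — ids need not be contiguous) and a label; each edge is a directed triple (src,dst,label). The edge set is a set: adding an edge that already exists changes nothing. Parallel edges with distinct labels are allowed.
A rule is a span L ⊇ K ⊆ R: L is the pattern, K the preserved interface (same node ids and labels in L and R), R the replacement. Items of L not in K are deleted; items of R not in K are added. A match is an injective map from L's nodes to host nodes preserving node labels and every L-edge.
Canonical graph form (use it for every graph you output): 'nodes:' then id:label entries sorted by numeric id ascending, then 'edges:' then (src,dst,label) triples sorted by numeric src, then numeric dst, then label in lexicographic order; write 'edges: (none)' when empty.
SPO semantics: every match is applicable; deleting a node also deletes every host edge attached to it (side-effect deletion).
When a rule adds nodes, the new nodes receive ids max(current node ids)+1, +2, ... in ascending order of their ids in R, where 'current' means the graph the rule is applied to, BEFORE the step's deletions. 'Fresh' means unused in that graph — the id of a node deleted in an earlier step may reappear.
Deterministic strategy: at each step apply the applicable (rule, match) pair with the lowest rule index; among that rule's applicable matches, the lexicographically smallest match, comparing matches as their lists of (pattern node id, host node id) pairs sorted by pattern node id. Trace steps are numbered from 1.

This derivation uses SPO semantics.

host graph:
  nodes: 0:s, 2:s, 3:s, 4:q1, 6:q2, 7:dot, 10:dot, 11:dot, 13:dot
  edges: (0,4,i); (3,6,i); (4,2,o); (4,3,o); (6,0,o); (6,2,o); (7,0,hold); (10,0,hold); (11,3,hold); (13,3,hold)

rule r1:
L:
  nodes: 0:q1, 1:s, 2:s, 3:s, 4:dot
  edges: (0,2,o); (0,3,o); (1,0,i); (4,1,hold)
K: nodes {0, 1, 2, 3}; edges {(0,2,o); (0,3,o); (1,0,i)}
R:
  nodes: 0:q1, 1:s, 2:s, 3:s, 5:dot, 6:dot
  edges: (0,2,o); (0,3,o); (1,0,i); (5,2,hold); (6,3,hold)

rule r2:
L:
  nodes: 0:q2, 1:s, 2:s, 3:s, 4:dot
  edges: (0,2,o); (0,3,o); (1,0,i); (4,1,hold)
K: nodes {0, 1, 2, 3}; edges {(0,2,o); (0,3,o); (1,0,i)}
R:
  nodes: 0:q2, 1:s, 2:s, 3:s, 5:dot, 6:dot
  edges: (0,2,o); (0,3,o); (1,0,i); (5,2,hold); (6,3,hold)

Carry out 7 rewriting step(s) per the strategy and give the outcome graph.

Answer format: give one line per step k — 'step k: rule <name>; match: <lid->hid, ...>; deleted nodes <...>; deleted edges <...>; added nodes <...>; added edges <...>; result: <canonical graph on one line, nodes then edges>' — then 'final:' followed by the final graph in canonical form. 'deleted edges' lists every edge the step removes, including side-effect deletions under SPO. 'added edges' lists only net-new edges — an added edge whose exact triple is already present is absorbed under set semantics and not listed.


step 1: rule r1; match: 0->4, 1->0, 2->2, 3->3, 4->7; deleted nodes 7; deleted edges (7,0,hold); added nodes 14, 15; added edges (14,2,hold); (15,3,hold); result: nodes: 0:s, 2:s, 3:s, 4:q1, 6:q2, 10:dot, 11:dot, 13:dot, 14:dot, 15:dot edges: (0,4,i); (3,6,i); (4,2,o); (4,3,o); (6,0,o); (6,2,o); (10,0,hold); (11,3,hold); (13,3,hold); (14,2,hold); (15,3,hold)
step 2: rule r1; match: 0->4, 1->0, 2->2, 3->3, 4->10; deleted nodes 10; deleted edges (10,0,hold); added nodes 16, 17; added edges (16,2,hold); (17,3,hold); result: nodes: 0:s, 2:s, 3:s, 4:q1, 6:q2, 11:dot, 13:dot, 14:dot, 15:dot, 16:dot, 17:dot edges: (0,4,i); (3,6,i); (4,2,o); (4,3,o); (6,0,o); (6,2,o); (11,3,hold); (13,3,hold); (14,2,hold); (15,3,hold); (16,2,hold); (17,3,hold)
step 3: rule r2; match: 0->6, 1->3, 2->0, 3->2, 4->11; deleted nodes 11; deleted edges (11,3,hold); added nodes 18, 19; added edges (18,0,hold); (19,2,hold); result: nodes: 0:s, 2:s, 3:s, 4:q1, 6:q2, 13:dot, 14:dot, 15:dot, 16:dot, 17:dot, 18:dot, 19:dot edges: (0,4,i); (3,6,i); (4,2,o); (4,3,o); (6,0,o); (6,2,o); (13,3,hold); (14,2,hold); (15,3,hold); (16,2,hold); (17,3,hold); (18,0,hold); (19,2,hold)
step 4: rule r1; match: 0->4, 1->0, 2->2, 3->3, 4->18; deleted nodes 18; deleted edges (18,0,hold); added nodes 20, 21; added edges (20,2,hold); (21,3,hold); result: nodes: 0:s, 2:s, 3:s, 4:q1, 6:q2, 13:dot, 14:dot, 15:dot, 16:dot, 17:dot, 19:dot, 20:dot, 21:dot edges: (0,4,i); (3,6,i); (4,2,o); (4,3,o); (6,0,o); (6,2,o); (13,3,hold); (14,2,hold); (15,3,hold); (16,2,hold); (17,3,hold); (19,2,hold); (20,2,hold); (21,3,hold)
step 5: rule r2; match: 0->6, 1->3, 2->0, 3->2, 4->13; deleted nodes 13; deleted edges (13,3,hold); added nodes 22, 23; added edges (22,0,hold); (23,2,hold); result: nodes: 0:s, 2:s, 3:s, 4:q1, 6:q2, 14:dot, 15:dot, 16:dot, 17:dot, 19:dot, 20:dot, 21:dot, 22:dot, 23:dot edges: (0,4,i); (3,6,i); (4,2,o); (4,3,o); (6,0,o); (6,2,o); (14,2,hold); (15,3,hold); (16,2,hold); (17,3,hold); (19,2,hold); (20,2,hold); (21,3,hold); (22,0,hold); (23,2,hold)
step 6: rule r1; match: 0->4, 1->0, 2->2, 3->3, 4->22; deleted nodes 22; deleted edges (22,0,hold); added nodes 24, 25; added edges (24,2,hold); (25,3,hold); result: nodes: 0:s, 2:s, 3:s, 4:q1, 6:q2, 14:dot, 15:dot, 16:dot, 17:dot, 19:dot, 20:dot, 21:dot, 23:dot, 24:dot, 25:dot edges: (0,4,i); (3,6,i); (4,2,o); (4,3,o); (6,0,o); (6,2,o); (14,2,hold); (15,3,hold); (16,2,hold); (17,3,hold); (19,2,hold); (20,2,hold); (21,3,hold); (23,2,hold); (24,2,hold); (25,3,hold)
step 7: rule r2; match: 0->6, 1->3, 2->0, 3->2, 4->15; deleted nodes 15; deleted edges (15,3,hold); added nodes 26, 27; added edges (26,0,hold); (27,2,hold); result: nodes: 0:s, 2:s, 3:s, 4:q1, 6:q2, 14:dot, 16:dot, 17:dot, 19:dot, 20:dot, 21:dot, 23:dot, 24:dot, 25:dot, 26:dot, 27:dot edges: (0,4,i); (3,6,i); (4,2,o); (4,3,o); (6,0,o); (6,2,o); (14,2,hold); (16,2,hold); (17,3,hold); (19,2,hold); (20,2,hold); (21,3,hold); (23,2,hold); (24,2,hold); (25,3,hold); (26,0,hold); (27,2,hold)
final:
nodes: 0:s, 2:s, 3:s, 4:q1, 6:q2, 14:dot, 16:dot, 17:dot, 19:dot, 20:dot, 21:dot, 23:dot, 24:dot, 25:dot, 26:dot, 27:dot
edges: (0,4,i); (3,6,i); (4,2,o); (4,3,o); (6,0,o); (6,2,o); (14,2,hold); (16,2,hold); (17,3,hold); (19,2,hold); (20,2,hold); (21,3,hold); (23,2,hold); (24,2,hold); (25,3,hold); (26,0,hold); (27,2,hold)


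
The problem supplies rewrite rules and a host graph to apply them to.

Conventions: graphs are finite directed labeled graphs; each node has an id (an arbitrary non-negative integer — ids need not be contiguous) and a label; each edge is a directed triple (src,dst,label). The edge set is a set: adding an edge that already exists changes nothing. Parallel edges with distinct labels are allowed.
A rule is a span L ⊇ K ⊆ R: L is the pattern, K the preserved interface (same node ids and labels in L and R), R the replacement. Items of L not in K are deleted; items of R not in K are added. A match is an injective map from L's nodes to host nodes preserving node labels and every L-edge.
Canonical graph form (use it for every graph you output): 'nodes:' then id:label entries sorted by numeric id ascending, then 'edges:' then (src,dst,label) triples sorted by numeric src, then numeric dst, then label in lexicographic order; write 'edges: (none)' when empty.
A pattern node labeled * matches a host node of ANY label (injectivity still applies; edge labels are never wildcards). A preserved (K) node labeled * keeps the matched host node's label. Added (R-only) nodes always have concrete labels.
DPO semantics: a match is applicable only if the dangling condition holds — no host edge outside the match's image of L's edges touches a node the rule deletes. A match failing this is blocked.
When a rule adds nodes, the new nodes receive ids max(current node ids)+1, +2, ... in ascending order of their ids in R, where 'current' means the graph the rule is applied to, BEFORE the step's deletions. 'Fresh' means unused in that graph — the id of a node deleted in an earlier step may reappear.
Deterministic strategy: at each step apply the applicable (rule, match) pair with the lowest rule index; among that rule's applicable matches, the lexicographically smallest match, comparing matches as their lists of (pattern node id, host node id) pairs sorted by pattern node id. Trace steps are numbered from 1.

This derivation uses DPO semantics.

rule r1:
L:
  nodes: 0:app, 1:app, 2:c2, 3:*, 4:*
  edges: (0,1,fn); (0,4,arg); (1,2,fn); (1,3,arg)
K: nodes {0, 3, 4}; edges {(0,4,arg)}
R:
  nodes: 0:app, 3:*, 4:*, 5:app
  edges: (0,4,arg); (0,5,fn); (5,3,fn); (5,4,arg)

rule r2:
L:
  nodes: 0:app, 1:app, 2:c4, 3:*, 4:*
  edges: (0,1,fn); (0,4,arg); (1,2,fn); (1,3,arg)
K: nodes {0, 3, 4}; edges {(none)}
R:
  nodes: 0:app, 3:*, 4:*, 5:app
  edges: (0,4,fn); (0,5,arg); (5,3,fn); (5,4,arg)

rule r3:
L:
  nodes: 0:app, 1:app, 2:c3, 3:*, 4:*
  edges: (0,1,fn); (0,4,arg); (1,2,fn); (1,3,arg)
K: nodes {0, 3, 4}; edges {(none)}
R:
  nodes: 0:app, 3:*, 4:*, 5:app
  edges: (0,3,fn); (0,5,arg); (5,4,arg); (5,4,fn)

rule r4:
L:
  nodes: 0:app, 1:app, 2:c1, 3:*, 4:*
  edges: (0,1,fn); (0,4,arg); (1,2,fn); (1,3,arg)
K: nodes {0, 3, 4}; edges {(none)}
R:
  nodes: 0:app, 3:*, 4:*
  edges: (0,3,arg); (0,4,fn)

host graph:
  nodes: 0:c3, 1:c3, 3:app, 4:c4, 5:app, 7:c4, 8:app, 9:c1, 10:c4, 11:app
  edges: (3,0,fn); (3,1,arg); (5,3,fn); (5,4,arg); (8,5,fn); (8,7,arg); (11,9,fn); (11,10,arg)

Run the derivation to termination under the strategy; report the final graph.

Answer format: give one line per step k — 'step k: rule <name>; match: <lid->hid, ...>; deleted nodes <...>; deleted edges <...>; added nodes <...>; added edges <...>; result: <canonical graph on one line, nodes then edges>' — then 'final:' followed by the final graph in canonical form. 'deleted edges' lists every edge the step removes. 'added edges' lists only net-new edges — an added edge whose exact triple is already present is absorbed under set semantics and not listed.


step 1: rule r3; match: 0->5, 1->3, 2->0, 3->1, 4->4; deleted nodes 0, 3; deleted edges (3,0,fn); (3,1,arg); (5,3,fn); (5,4,arg); added nodes 12; added edges (5,1,fn); (5,12,arg); (12,4,arg); (12,4,fn); result: nodes: 1:c3, 4:c4, 5:app, 7:c4, 8:app, 9:c1, 10:c4, 11:app, 12:app edges: (5,1,fn); (5,12,arg); (8,5,fn); (8,7,arg); (11,9,fn); (11,10,arg); (12,4,arg); (12,4,fn)
step 2: rule r3; match: 0->8, 1->5, 2->1, 3->12, 4->7; deleted nodes 1, 5; deleted edges (5,1,fn); (5,12,arg); (8,5,fn); (8,7,arg); added nodes 13; added edges (8,12,fn); (8,13,arg); (13,7,arg); (13,7,fn); result: nodes: 4:c4, 7:c4, 8:app, 9:c1, 10:c4, 11:app, 12:app, 13:app edges: (8,12,fn); (8,13,arg); (11,9,fn); (11,10,arg); (12,4,arg); (12,4,fn); (13,7,arg); (13,7,fn)
final:
nodes: 4:c4, 7:c4, 8:app, 9:c1, 10:c4, 11:app, 12:app, 13:app
edges: (8,12,fn); (8,13,arg); (11,9,fn); (11,10,arg); (12,4,arg); (12,4,fn); (13,7,arg); (13,7,fn)


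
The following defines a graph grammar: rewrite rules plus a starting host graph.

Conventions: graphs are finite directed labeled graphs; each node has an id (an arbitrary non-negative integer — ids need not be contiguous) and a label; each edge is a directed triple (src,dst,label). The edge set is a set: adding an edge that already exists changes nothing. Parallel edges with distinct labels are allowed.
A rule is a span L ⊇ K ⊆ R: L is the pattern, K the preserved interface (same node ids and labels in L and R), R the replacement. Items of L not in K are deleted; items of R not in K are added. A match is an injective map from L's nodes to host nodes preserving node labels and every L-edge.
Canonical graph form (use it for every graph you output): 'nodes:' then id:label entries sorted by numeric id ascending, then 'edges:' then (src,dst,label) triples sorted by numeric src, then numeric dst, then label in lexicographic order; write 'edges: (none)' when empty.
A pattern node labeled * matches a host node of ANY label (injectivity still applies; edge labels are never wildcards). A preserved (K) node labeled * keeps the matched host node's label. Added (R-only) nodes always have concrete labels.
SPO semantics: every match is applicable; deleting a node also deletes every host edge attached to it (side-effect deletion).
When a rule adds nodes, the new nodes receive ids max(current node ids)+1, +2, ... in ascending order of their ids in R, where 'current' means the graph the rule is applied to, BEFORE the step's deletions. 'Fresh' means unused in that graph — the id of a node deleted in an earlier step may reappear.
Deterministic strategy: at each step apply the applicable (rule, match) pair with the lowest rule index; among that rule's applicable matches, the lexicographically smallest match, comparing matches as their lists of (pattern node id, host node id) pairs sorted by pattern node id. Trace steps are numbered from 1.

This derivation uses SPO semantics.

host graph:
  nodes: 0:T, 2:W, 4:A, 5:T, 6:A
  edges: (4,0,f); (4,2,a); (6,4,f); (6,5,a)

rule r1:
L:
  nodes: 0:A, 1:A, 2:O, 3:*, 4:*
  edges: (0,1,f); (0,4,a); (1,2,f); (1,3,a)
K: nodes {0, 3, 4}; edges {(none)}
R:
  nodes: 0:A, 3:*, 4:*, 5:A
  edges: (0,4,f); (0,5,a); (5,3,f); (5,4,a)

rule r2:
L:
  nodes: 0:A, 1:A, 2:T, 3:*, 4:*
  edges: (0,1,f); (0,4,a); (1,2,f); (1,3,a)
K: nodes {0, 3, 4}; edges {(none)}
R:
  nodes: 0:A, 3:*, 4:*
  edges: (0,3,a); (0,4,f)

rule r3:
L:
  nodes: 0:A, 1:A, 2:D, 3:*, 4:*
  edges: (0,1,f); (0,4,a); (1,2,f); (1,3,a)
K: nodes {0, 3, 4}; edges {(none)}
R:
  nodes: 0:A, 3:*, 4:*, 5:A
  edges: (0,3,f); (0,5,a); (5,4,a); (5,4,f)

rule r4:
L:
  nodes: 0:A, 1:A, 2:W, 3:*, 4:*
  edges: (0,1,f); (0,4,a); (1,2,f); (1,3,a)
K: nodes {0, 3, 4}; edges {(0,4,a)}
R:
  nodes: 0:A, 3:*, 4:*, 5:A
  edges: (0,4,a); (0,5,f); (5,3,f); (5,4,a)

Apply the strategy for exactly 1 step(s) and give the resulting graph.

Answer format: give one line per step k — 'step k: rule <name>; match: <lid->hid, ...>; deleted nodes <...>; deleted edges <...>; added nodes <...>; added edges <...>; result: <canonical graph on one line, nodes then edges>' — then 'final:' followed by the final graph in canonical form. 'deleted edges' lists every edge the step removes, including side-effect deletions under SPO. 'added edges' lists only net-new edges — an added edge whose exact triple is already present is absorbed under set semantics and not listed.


step 1: rule r2; match: 0->6, 1->4, 2->0, 3->2, 4->5; deleted nodes 0, 4; deleted edges (4,0,f); (4,2,a); (6,4,f); (6,5,a); added nodes (none); added edges (6,2,a); (6,5,f); result: nodes: 2:W, 5:T, 6:A edges: (6,2,a); (6,5,f)
final:
nodes: 2:W, 5:T, 6:A
edges: (6,2,a); (6,5,f)


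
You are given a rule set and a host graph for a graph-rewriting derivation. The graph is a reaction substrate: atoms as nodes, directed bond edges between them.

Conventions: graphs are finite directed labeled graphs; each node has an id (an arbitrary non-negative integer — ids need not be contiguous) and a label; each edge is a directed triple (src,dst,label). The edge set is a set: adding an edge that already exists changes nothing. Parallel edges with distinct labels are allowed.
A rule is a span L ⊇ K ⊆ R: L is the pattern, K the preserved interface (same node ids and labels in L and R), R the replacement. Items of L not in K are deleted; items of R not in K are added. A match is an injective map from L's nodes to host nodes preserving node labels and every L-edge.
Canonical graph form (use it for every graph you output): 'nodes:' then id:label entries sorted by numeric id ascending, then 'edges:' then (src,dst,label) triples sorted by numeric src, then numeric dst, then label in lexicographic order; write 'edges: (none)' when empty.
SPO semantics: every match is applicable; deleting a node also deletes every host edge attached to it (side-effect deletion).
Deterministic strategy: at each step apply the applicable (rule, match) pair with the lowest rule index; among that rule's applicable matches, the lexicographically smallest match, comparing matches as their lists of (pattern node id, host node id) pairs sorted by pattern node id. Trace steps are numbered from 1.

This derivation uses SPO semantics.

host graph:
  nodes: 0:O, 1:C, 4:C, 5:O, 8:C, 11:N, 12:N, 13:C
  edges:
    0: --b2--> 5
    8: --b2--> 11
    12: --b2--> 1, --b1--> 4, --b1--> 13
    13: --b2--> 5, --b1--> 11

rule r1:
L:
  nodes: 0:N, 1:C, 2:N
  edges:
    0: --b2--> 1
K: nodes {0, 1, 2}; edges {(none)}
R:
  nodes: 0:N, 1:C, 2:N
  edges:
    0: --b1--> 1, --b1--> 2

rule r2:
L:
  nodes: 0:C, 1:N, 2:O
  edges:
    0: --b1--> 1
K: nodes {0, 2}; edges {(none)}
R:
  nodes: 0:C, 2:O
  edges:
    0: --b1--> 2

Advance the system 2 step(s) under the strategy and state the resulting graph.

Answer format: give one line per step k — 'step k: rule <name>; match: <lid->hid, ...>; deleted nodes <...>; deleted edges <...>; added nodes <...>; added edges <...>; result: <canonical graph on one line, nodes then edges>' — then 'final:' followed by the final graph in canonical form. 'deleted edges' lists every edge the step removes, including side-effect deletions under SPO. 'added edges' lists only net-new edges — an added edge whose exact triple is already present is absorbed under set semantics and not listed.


step 1: rule r1; match: 0->12, 1->1, 2->11; deleted nodes (none); deleted edges (12,1,b2); added nodes (none); added edges (12,1,b1); (12,11,b1); result: nodes: 0:O, 1:C, 4:C, 5:O, 8:C, 11:N, 12:N, 13:C edges: (0,5,b2); (8,11,b2); (12,1,b1); (12,4,b1); (12,11,b1); (12,13,b1); (13,5,b2); (13,11,b1)
step 2: rule r2; match: 0->13, 1->11, 2->0; deleted nodes 11; deleted edges (8,11,b2); (12,11,b1); (13,11,b1); added nodes (none); added edges (13,0,b1); result: nodes: 0:O, 1:C, 4:C, 5:O, 8:C, 12:N, 13:C edges: (0,5,b2); (12,1,b1); (12,4,b1); (12,13,b1); (13,0,b1); (13,5,b2)
final:
nodes: 0:O, 1:C, 4:C, 5:O, 8:C, 12:N, 13:C
edges: (0,5,b2); (12,1,b1); (12,4,b1); (12,13,b1); (13,0,b1); (13,5,b2)


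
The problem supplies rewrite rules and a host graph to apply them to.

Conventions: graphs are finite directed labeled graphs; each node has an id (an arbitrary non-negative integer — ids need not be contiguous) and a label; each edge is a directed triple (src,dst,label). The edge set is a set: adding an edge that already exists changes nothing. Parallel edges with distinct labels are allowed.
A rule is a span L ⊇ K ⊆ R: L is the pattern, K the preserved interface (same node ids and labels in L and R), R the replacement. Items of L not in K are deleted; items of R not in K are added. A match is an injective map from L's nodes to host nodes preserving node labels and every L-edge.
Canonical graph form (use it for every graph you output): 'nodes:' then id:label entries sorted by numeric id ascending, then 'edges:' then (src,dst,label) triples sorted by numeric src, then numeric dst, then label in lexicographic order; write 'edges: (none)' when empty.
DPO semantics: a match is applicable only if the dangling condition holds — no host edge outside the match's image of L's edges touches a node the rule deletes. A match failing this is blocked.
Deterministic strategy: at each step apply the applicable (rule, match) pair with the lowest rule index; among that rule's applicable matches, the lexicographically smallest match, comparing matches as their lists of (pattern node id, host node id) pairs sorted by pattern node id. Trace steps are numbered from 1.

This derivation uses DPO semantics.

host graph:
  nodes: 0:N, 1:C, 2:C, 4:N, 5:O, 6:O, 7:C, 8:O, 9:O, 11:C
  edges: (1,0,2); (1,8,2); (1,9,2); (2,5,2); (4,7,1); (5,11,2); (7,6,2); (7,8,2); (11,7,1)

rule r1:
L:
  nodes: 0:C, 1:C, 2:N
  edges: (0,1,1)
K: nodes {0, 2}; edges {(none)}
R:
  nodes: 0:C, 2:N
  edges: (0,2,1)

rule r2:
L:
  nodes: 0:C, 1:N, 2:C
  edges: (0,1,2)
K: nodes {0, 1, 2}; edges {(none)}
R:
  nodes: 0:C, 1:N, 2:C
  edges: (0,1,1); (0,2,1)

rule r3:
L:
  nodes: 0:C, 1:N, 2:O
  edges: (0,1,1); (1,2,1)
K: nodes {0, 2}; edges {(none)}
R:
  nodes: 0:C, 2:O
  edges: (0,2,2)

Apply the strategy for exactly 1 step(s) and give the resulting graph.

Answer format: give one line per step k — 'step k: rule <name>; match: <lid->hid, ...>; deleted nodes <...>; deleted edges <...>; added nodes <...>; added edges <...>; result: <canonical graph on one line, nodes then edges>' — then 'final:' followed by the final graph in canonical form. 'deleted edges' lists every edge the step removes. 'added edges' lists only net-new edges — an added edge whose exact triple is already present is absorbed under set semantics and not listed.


step 1: rule r2; match: 0->1, 1->0, 2->2; deleted nodes (none); deleted edges (1,0,2); added nodes (none); added edges (1,0,1); (1,2,1); result: nodes: 0:N, 1:C, 2:C, 4:N, 5:O, 6:O, 7:C, 8:O, 9:O, 11:C edges: (1,0,1); (1,2,1); (1,8,2); (1,9,2); (2,5,2); (4,7,1); (5,11,2); (7,6,2); (7,8,2); (11,7,1)
final:
nodes: 0:N, 1:C, 2:C, 4:N, 5:O, 6:O, 7:C, 8:O, 9:O, 11:C
edges: (1,0,1); (1,2,1); (1,8,2); (1,9,2); (2,5,2); (4,7,1); (5,11,2); (7,6,2); (7,8,2); (11,7,1)


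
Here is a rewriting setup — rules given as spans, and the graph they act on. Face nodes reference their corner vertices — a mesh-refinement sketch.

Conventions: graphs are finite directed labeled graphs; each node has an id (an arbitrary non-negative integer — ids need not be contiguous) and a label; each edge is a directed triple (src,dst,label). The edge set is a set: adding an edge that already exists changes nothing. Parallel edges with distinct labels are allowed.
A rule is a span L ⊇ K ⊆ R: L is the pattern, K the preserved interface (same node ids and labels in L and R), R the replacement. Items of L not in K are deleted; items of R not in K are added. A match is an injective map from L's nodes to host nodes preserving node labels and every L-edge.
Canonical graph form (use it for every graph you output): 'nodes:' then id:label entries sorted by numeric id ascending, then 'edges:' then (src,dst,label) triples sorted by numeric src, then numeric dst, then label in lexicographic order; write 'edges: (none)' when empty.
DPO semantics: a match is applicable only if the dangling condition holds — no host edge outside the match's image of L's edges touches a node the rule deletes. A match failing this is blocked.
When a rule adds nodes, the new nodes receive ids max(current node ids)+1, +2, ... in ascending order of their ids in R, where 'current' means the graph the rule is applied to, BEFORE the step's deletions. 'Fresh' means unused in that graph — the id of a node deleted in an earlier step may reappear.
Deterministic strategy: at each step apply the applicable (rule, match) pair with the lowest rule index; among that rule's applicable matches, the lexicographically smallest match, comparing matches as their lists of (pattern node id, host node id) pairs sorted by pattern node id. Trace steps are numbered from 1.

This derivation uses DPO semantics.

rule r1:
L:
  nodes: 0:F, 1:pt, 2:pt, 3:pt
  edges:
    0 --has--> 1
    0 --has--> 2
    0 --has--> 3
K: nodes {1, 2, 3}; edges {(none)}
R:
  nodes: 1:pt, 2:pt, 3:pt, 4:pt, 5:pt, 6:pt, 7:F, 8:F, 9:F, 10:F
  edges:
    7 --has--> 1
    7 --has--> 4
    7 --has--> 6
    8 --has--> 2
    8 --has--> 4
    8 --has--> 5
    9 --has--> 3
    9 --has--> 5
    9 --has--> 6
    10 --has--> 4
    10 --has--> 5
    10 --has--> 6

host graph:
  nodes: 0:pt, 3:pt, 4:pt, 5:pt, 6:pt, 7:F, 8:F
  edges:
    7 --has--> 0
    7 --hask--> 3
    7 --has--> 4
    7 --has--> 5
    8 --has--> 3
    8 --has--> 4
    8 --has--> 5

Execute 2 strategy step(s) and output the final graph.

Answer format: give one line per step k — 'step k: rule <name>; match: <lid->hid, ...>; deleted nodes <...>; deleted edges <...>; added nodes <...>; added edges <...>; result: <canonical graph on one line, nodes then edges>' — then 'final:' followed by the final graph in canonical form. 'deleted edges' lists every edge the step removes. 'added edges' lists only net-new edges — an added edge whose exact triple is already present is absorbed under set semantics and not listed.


step 1: rule r1; match: 0->8, 1->3, 2->4, 3->5; deleted nodes 8; deleted edges (8,3,has); (8,4,has); (8,5,has); added nodes 9, 10, 11, 12, 13, 14, 15; added edges (12,3,has); (12,9,has); (12,11,has); (13,4,has); (13,9,has); (13,10,has); (14,5,has); (14,10,has); (14,11,has); (15,9,has); (15,10,has); (15,11,has); result: nodes: 0:pt, 3:pt, 4:pt, 5:pt, 6:pt, 7:F, 9:pt, 10:pt, 11:pt, 12:F, 13:F, 14:F, 15:F edges: (7,0,has); (7,3,hask); (7,4,has); (7,5,has); (12,3,has); (12,9,has); (12,11,has); (13,4,has); (13,9,has); (13,10,has); (14,5,has); (14,10,has); (14,11,has); (15,9,has); (15,10,has); (15,11,has)
step 2: rule r1; match: 0->12, 1->3, 2->9, 3->11; deleted nodes 12; deleted edges (12,3,has); (12,9,has); (12,11,has); added nodes 16, 17, 18, 19, 20, 21, 22; added edges (19,3,has); (19,16,has); (19,18,has); (20,9,has); (20,16,has); (20,17,has); (21,11,has); (21,17,has); (21,18,has); (22,16,has); (22,17,has); (22,18,has); result: nodes: 0:pt, 3:pt, 4:pt, 5:pt, 6:pt, 7:F, 9:pt, 10:pt, 11:pt, 13:F, 14:F, 15:F, 16:pt, 17:pt, 18:pt, 19:F, 20:F, 21:F, 22:F edges: (7,0,has); (7,3,hask); (7,4,has); (7,5,has); (13,4,has); (13,9,has); (13,10,has); (14,5,has); (14,10,has); (14,11,has); (15,9,has); (15,10,has); (15,11,has); (19,3,has); (19,16,has); (19,18,has); (20,9,has); (20,16,has); (20,17,has); (21,11,has); (21,17,has); (21,18,has); (22,16,has); (22,17,has); (22,18,has)
final:
nodes: 0:pt, 3:pt, 4:pt, 5:pt, 6:pt, 7:F, 9:pt, 10:pt, 11:pt, 13:F, 14:F, 15:F, 16:pt, 17:pt, 18:pt, 19:F, 20:F, 21:F, 22:F
edges: (7,0,has); (7,3,hask); (7,4,has); (7,5,has); (13,4,has); (13,9,has); (13,10,has); (14,5,has); (14,10,has); (14,11,has); (15,9,has); (15,10,has); (15,11,has); (19,3,has); (19,16,has); (19,18,has); (20,9,has); (20,16,has); (20,17,has); (21,11,has); (21,17,has); (21,18,has); (22,16,has); (22,17,has); (22,18,has)


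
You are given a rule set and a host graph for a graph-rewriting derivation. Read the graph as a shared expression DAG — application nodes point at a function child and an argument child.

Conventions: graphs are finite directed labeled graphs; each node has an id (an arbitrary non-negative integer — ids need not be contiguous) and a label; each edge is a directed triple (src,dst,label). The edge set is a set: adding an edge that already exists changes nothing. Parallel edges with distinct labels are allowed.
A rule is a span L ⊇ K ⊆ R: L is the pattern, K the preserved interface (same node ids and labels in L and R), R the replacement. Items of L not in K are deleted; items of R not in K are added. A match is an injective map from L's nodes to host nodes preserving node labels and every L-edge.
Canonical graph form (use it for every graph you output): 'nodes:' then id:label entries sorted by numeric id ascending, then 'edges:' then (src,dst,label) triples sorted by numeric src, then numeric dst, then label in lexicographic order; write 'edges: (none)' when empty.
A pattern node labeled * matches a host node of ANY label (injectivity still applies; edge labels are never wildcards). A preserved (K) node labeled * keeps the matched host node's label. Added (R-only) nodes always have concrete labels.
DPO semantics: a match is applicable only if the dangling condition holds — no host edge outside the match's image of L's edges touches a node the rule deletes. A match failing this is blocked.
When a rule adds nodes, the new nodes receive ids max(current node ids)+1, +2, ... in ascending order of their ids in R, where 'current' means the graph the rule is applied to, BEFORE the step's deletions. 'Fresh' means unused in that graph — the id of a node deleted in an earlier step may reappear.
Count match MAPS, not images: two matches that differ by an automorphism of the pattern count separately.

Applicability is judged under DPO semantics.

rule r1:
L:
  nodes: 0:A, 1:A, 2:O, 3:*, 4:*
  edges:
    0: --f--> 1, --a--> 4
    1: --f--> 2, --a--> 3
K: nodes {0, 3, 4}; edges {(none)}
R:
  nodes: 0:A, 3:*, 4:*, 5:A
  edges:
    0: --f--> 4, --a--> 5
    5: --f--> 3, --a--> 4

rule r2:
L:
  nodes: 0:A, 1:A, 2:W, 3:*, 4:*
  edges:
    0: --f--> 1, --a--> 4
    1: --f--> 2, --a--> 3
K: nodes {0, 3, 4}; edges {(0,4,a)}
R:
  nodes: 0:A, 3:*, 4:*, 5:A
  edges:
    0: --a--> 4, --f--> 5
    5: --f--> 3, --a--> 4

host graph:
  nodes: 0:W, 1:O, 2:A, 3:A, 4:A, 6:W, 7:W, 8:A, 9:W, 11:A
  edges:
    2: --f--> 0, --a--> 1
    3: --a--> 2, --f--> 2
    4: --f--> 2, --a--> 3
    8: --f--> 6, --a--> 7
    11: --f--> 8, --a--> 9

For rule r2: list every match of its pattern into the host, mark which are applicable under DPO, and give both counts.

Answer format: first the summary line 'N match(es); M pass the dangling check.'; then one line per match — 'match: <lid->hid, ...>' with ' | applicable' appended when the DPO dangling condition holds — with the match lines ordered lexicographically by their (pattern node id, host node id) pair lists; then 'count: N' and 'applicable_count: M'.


2 match(es); 1 pass the dangling check.
match: 0->4, 1->2, 2->0, 3->1, 4->3
match: 0->11, 1->8, 2->6, 3->7, 4->9 | applicable
count: 2
applicable_count: 1
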